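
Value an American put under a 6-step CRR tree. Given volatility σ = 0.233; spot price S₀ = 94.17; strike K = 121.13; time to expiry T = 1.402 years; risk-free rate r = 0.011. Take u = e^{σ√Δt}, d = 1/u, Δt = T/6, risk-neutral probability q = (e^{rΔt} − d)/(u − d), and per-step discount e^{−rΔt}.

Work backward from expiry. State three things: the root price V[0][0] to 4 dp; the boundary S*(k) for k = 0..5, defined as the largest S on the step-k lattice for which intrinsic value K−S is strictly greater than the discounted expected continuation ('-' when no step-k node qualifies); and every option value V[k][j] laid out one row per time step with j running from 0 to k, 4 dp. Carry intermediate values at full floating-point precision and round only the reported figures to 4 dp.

price = 28.7716
boundary = - - 75.1767 84.1391 94.1700 105.3967
tree:
28.7716
37.0993 20.0207
45.9533 27.8301 11.7774
53.9610 36.9909 18.1834 4.9907
61.1158 45.9533 26.9600 8.8960 0.8416
67.5084 53.9610 36.9909 15.7333 1.6328 0.0000
73.2201 61.1158 45.9533 26.9600 3.1681 0.0000 0.0000

Δt=0.23367, u=1.11922, d=0.89348, q=0.48327, disc=e^(-rΔt)=0.99743
k=6 terminal: V=max(K-S,0) → 73.2201 61.1158 45.9533 26.9600 3.1681 0.0000 0.0000
k=5: j=0 S=53.6216 intr=67.5084 cont=67.1975 V=67.5084[EX]; j=1 S=67.1690 intr=53.9610 cont=53.6501 V=53.9610[EX]; j=2 S=84.1391 intr=36.9909 cont=36.6799 V=36.9909[EX]; j=3 S=105.3967 intr=15.7333 cont=15.4223 V=15.7333[EX]; j=4 S=132.0251 intr=0.0000 cont=1.6328 V=1.6328[hold]; j=5 S=165.3810 intr=0.0000 cont=0.0000 V=0.0000[hold]  S*(5)=105.3967
k=4: j=0 S=60.0142 intr=61.1158 cont=60.8048 V=61.1158[EX]; j=1 S=75.1767 intr=45.9533 cont=45.6423 V=45.9533[EX]; j=2 S=94.1700 intr=26.9600 cont=26.6491 V=26.9600[EX]; j=3 S=117.9619 intr=3.1681 cont=8.8960 V=8.8960[hold]; j=4 S=147.7648 intr=0.0000 cont=0.8416 V=0.8416[hold]  S*(4)=94.1700
k=3: j=0 S=67.1690 intr=53.9610 cont=53.6501 V=53.9610[EX]; j=1 S=84.1391 intr=36.9909 cont=36.6799 V=36.9909[EX]; j=2 S=105.3967 intr=15.7333 cont=18.1834 V=18.1834[hold]; j=3 S=132.0251 intr=0.0000 cont=4.9907 V=4.9907[hold]  S*(3)=84.1391
k=2: j=0 S=75.1767 intr=45.9533 cont=45.6423 V=45.9533[EX]; j=1 S=94.1700 intr=26.9600 cont=27.8301 V=27.8301[hold]; j=2 S=117.9619 intr=3.1681 cont=11.7774 V=11.7774[hold]  S*(2)=75.1767
k=1: j=0 S=84.1391 intr=36.9909 cont=37.0993 V=37.0993[hold]; j=1 S=105.3967 intr=15.7333 cont=20.0207 V=20.0207[hold]  S*(1)=-
k=0: j=0 S=94.1700 intr=26.9600 cont=28.7716 V=28.7716[hold]  S*(0)=-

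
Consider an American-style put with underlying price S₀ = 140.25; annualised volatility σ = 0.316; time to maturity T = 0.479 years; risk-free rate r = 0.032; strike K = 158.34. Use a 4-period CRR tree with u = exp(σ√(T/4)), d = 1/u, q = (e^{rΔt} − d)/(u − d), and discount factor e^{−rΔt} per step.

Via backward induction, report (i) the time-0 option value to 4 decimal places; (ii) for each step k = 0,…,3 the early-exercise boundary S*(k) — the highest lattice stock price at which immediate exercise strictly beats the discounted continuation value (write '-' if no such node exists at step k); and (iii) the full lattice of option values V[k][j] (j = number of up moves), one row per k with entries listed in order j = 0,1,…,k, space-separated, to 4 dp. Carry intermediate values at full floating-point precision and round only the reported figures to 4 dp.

params: Δt=0.11975 u=1.11555 d=0.89642 q=0.49021 e^(-rΔt)=0.99618
t_4 payoffs: 67.7793 45.6407 18.0900 0.0000 0.0000
t_3: node(3,0) S=101.0254 payoff=57.3146 vs cont=56.7090 → 57.3146 [stop]  node(3,1) S=125.7222 payoff=32.6178 vs cont=32.0122 → 32.6178 [stop]  node(3,2) S=156.4565 payoff=1.8835 vs cont=9.1868 → 9.1868 [wait]  node(3,3) S=194.7041 payoff=0.0000 vs cont=0.0000 → 0.0000 [wait]  ⇒ S*(3)=125.7222
t_2: node(2,0) S=112.6993 payoff=45.6407 vs cont=45.0351 → 45.6407 [stop]  node(2,1) S=140.2500 payoff=18.0900 vs cont=21.0509 → 21.0509 [wait]  node(2,2) S=174.5358 payoff=0.0000 vs cont=4.6655 → 4.6655 [wait]  ⇒ S*(2)=112.6993
t_1: node(1,0) S=125.7222 payoff=32.6178 vs cont=33.4581 → 33.4581 [wait]  node(1,1) S=156.4565 payoff=1.8835 vs cont=12.9688 → 12.9688 [wait]  ⇒ S*(1)=-
t_0: node(0,0) S=140.2500 payoff=18.0900 vs cont=23.3245 → 23.3245 [wait]  ⇒ S*(0)=-

price = 23.3245
boundary = - - 112.6993 125.7222
tree:
23.3245
33.4581 12.9688
45.6407 21.0509 4.6655
57.3146 32.6178 9.1868 0.0000
67.7793 45.6407 18.0900 0.0000 0.0000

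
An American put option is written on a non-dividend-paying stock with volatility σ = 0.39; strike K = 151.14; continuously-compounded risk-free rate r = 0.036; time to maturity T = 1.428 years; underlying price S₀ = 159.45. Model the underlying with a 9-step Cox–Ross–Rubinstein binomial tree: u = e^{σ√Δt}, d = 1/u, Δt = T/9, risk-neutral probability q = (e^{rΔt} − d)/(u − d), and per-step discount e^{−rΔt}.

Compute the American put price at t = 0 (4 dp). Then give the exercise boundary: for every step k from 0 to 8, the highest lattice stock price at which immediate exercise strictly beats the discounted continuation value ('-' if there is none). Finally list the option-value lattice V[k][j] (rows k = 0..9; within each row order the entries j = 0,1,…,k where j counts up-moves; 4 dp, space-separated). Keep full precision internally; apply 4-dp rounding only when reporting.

price = 21.9837
boundary = - - - - 85.6557 73.3313 85.6557 100.0514 116.8666
tree:
21.9837
30.1888 13.3433
40.3339 19.5414 6.7773
52.2612 27.8739 10.7337 2.5653
65.4843 38.5376 16.6361 4.4575 0.5427
77.8087 51.3436 25.1027 7.6480 1.0489 0.0000
88.3599 65.4843 36.6135 12.9126 2.0271 0.0000 0.0000
97.3929 77.8087 51.0886 21.3446 3.9176 0.0000 0.0000 0.0000
105.1262 88.3599 65.4843 34.2734 7.5712 0.0000 0.0000 0.0000 0.0000
111.7468 97.3929 77.8087 51.0886 14.6322 0.0000 0.0000 0.0000 0.0000 0.0000

Δt=0.15867, u=1.16807, d=0.85612, q=0.47960, disc=e^(-rΔt)=0.99430
k=9 terminal: V=max(K-S,0) → 111.7468 97.3929 77.8087 51.0886 14.6322 0.0000 0.0000 0.0000 0.0000 0.0000
k=8: j=0 S=46.0138 intr=105.1262 cont=104.2654 V=105.1262[EX]; j=1 S=62.7801 intr=88.3599 cont=87.4990 V=88.3599[EX]; j=2 S=85.6557 intr=65.4843 cont=64.6234 V=65.4843[EX]; j=3 S=116.8666 intr=34.2734 cont=33.4125 V=34.2734[EX]; j=4 S=159.4500 intr=0.0000 cont=7.5712 V=7.5712[hold]; j=5 S=217.5498 intr=0.0000 cont=0.0000 V=0.0000[hold]; j=6 S=296.8197 intr=0.0000 cont=0.0000 V=0.0000[hold]; j=7 S=404.9737 intr=0.0000 cont=0.0000 V=0.0000[hold]; j=8 S=552.5365 intr=0.0000 cont=0.0000 V=0.0000[hold]  S*(8)=116.8666
k=7: j=0 S=53.7471 intr=97.3929 cont=96.5320 V=97.3929[EX]; j=1 S=73.3313 intr=77.8087 cont=76.9479 V=77.8087[EX]; j=2 S=100.0514 intr=51.0886 cont=50.2277 V=51.0886[EX]; j=3 S=136.5078 intr=14.6322 cont=21.3446 V=21.3446[hold]; j=4 S=186.2480 intr=0.0000 cont=3.9176 V=3.9176[hold]; j=5 S=254.1123 intr=0.0000 cont=0.0000 V=0.0000[hold]; j=6 S=346.7048 intr=0.0000 cont=0.0000 V=0.0000[hold]; j=7 S=473.0357 intr=0.0000 cont=0.0000 V=0.0000[hold]  S*(7)=100.0514
k=6: j=0 S=62.7801 intr=88.3599 cont=87.4990 V=88.3599[EX]; j=1 S=85.6557 intr=65.4843 cont=64.6234 V=65.4843[EX]; j=2 S=116.8666 intr=34.2734 cont=36.6135 V=36.6135[hold]; j=3 S=159.4500 intr=0.0000 cont=12.9126 V=12.9126[hold]; j=4 S=217.5498 intr=0.0000 cont=2.0271 V=2.0271[hold]; j=5 S=296.8197 intr=0.0000 cont=0.0000 V=0.0000[hold]; j=6 S=404.9737 intr=0.0000 cont=0.0000 V=0.0000[hold]  S*(6)=85.6557
k=5: j=0 S=73.3313 intr=77.8087 cont=76.9479 V=77.8087[EX]; j=1 S=100.0514 intr=51.0886 cont=51.3436 V=51.3436[hold]; j=2 S=136.5078 intr=14.6322 cont=25.1027 V=25.1027[hold]; j=3 S=186.2480 intr=0.0000 cont=7.6480 V=7.6480[hold]; j=4 S=254.1123 intr=0.0000 cont=1.0489 V=1.0489[hold]; j=5 S=346.7048 intr=0.0000 cont=0.0000 V=0.0000[hold]  S*(5)=73.3313
k=4: j=0 S=85.6557 intr=65.4843 cont=64.7451 V=65.4843[EX]; j=1 S=116.8666 intr=34.2734 cont=38.5376 V=38.5376[hold]; j=2 S=159.4500 intr=0.0000 cont=16.6361 V=16.6361[hold]; j=3 S=217.5498 intr=0.0000 cont=4.4575 V=4.4575[hold]; j=4 S=296.8197 intr=0.0000 cont=0.5427 V=0.5427[hold]  S*(4)=85.6557
k=3: j=0 S=100.0514 intr=51.0886 cont=52.2612 V=52.2612[hold]; j=1 S=136.5078 intr=14.6322 cont=27.8739 V=27.8739[hold]; j=2 S=186.2480 intr=0.0000 cont=10.7337 V=10.7337[hold]; j=3 S=254.1123 intr=0.0000 cont=2.5653 V=2.5653[hold]  S*(3)=-
k=2: j=0 S=116.8666 intr=34.2734 cont=40.3339 V=40.3339[hold]; j=1 S=159.4500 intr=0.0000 cont=19.5414 V=19.5414[hold]; j=2 S=217.5498 intr=0.0000 cont=6.7773 V=6.7773[hold]  S*(2)=-
k=1: j=0 S=136.5078 intr=14.6322 cont=30.1888 V=30.1888[hold]; j=1 S=186.2480 intr=0.0000 cont=13.3433 V=13.3433[hold]  S*(1)=-
k=0: j=0 S=159.4500 intr=0.0000 cont=21.9837 V=21.9837[hold]  S*(0)=-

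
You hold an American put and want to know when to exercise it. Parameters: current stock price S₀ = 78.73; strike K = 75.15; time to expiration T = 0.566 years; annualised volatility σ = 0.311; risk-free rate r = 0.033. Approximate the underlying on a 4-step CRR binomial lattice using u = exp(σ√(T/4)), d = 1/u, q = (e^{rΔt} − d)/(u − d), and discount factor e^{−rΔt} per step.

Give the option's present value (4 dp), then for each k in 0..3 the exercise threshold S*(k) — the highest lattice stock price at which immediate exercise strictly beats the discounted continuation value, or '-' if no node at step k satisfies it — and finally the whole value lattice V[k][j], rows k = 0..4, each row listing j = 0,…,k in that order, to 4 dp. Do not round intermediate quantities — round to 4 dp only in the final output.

price = 5.0199
boundary = - - - 55.4268
tree:
5.0199
8.2915 1.6728
13.1776 3.3001 0.0000
19.7232 6.5107 0.0000 0.0000
25.8425 12.8445 0.0000 0.0000 0.0000

Δt=0.14150, u=1.12411, d=0.88960, q=0.49074, disc=e^(-rΔt)=0.99534
k=4 terminal: V=max(K-S,0) → 25.8425 12.8445 0.0000 0.0000 0.0000
k=3: j=0 S=55.4268 intr=19.7232 cont=19.3731 V=19.7232[EX]; j=1 S=70.0379 intr=5.1121 cont=6.5107 V=6.5107[hold]; j=2 S=88.5008 intr=0.0000 cont=0.0000 V=0.0000[hold]; j=3 S=111.8307 intr=0.0000 cont=0.0000 V=0.0000[hold]  S*(3)=55.4268
k=2: j=0 S=62.3055 intr=12.8445 cont=13.1776 V=13.1776[hold]; j=1 S=78.7300 intr=0.0000 cont=3.3001 V=3.3001[hold]; j=2 S=99.4842 intr=0.0000 cont=0.0000 V=0.0000[hold]  S*(2)=-
k=1: j=0 S=70.0379 intr=5.1121 cont=8.2915 V=8.2915[hold]; j=1 S=88.5008 intr=0.0000 cont=1.6728 V=1.6728[hold]  S*(1)=-
k=0: j=0 S=78.7300 intr=0.0000 cont=5.0199 V=5.0199[hold]  S*(0)=-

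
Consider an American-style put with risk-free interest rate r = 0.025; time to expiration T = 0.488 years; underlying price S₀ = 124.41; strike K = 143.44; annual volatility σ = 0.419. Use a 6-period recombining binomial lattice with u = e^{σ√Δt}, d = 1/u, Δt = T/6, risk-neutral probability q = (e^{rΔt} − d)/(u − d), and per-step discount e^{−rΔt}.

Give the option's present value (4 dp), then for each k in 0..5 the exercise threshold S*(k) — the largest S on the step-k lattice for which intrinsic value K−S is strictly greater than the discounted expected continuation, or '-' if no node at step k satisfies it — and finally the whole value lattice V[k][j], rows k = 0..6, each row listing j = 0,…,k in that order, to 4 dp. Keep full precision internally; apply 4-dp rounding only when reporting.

price = 26.4299
boundary = - - - 86.9296 97.9633 110.3976
tree:
26.4299
35.4268 16.7431
45.7058 24.3818 8.4944
56.5104 34.1321 13.8658 2.6801
66.3014 45.4767 21.9210 5.1513 0.0000
74.9896 56.5104 33.0424 9.9010 0.0000 0.0000
82.6992 66.3014 45.4767 19.0300 0.0000 0.0000 0.0000

Δt=0.08133, u=1.12693, d=0.88737, q=0.47866, disc=e^(-rΔt)=0.99797
k=6 terminal: V=max(K-S,0) → 82.6992 66.3014 45.4767 19.0300 0.0000 0.0000 0.0000
k=5: j=0 S=68.4504 intr=74.9896 cont=74.6982 V=74.9896[EX]; j=1 S=86.9296 intr=56.5104 cont=56.2190 V=56.5104[EX]; j=2 S=110.3976 intr=33.0424 cont=32.7511 V=33.0424[EX]; j=3 S=140.2010 intr=3.2390 cont=9.9010 V=9.9010[hold]; j=4 S=178.0504 intr=0.0000 cont=0.0000 V=0.0000[hold]; j=5 S=226.1177 intr=0.0000 cont=0.0000 V=0.0000[hold]  S*(5)=110.3976
k=4: j=0 S=77.1386 intr=66.3014 cont=66.0100 V=66.3014[EX]; j=1 S=97.9633 intr=45.4767 cont=45.1853 V=45.4767[EX]; j=2 S=124.4100 intr=19.0300 cont=21.9210 V=21.9210[hold]; j=3 S=157.9963 intr=0.0000 cont=5.1513 V=5.1513[hold]; j=4 S=200.6498 intr=0.0000 cont=0.0000 V=0.0000[hold]  S*(4)=97.9633
k=3: j=0 S=86.9296 intr=56.5104 cont=56.2190 V=56.5104[EX]; j=1 S=110.3976 intr=33.0424 cont=34.1321 V=34.1321[hold]; j=2 S=140.2010 intr=3.2390 cont=13.8658 V=13.8658[hold]; j=3 S=178.0504 intr=0.0000 cont=2.6801 V=2.6801[hold]  S*(3)=86.9296
k=2: j=0 S=97.9633 intr=45.4767 cont=45.7058 V=45.7058[hold]; j=1 S=124.4100 intr=19.0300 cont=24.3818 V=24.3818[hold]; j=2 S=157.9963 intr=0.0000 cont=8.4944 V=8.4944[hold]  S*(2)=-
k=1: j=0 S=110.3976 intr=33.0424 cont=35.4268 V=35.4268[hold]; j=1 S=140.2010 intr=3.2390 cont=16.7431 V=16.7431[hold]  S*(1)=-
k=0: j=0 S=124.4100 intr=19.0300 cont=26.4299 V=26.4299[hold]  S*(0)=-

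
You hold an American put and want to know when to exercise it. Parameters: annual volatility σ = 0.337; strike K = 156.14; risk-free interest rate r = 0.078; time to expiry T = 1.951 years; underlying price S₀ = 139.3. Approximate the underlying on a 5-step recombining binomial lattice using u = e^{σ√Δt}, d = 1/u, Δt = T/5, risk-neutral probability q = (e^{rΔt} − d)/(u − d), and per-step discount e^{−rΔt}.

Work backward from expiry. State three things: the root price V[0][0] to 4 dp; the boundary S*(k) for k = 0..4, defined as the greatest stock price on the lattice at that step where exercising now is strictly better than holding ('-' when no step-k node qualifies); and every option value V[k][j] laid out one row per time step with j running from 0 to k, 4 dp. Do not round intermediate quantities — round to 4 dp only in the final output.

price = 27.0848
boundary = - 112.8568 91.4332 112.8568 91.4332
tree:
27.0848
43.2832 13.7663
64.7068 24.8638 4.3574
82.0635 43.2832 9.3668 0.0000
96.1254 64.7068 20.1352 0.0000 0.0000
107.5179 82.0635 43.2832 0.0000 0.0000 0.0000

Δt=0.39020  u=1.23431  d=0.81017  q=0.52043  discount=0.97002
step 5 (expiry): payoffs max(K−S,0) = 107.5179 82.0635 43.2832 0.0000 0.0000 0.0000
step 4: (k=4,j=0): S=60.0146, (K−S)⁺=96.1254, hold=91.4447 ⇒ V=96.1254 exercise | (k=4,j=1): S=91.4332, (K−S)⁺=64.7068, hold=60.0261 ⇒ V=64.7068 exercise | (k=4,j=2): S=139.3000, (K−S)⁺=16.8400, hold=20.1352 ⇒ V=20.1352 continue | (k=4,j=3): S=212.2258, (K−S)⁺=0.0000, hold=0.0000 ⇒ V=0.0000 continue | (k=4,j=4): S=323.3293, (K−S)⁺=0.0000, hold=0.0000 ⇒ V=0.0000 continue  boundary S*=91.4332
step 3: (k=3,j=0): S=74.0765, (K−S)⁺=82.0635, hold=77.3828 ⇒ V=82.0635 exercise | (k=3,j=1): S=112.8568, (K−S)⁺=43.2832, hold=40.2661 ⇒ V=43.2832 exercise | (k=3,j=2): S=171.9391, (K−S)⁺=0.0000, hold=9.3668 ⇒ V=9.3668 continue | (k=3,j=3): S=261.9519, (K−S)⁺=0.0000, hold=0.0000 ⇒ V=0.0000 continue  boundary S*=112.8568
step 2: (k=2,j=0): S=91.4332, (K−S)⁺=64.7068, hold=60.0261 ⇒ V=64.7068 exercise | (k=2,j=1): S=139.3000, (K−S)⁺=16.8400, hold=24.8638 ⇒ V=24.8638 continue | (k=2,j=2): S=212.2258, (K−S)⁺=0.0000, hold=4.3574 ⇒ V=4.3574 continue  boundary S*=91.4332
step 1: (k=1,j=0): S=112.8568, (K−S)⁺=43.2832, hold=42.6532 ⇒ V=43.2832 exercise | (k=1,j=1): S=171.9391, (K−S)⁺=0.0000, hold=13.7663 ⇒ V=13.7663 continue  boundary S*=112.8568
step 0: (k=0,j=0): S=139.3000, (K−S)⁺=16.8400, hold=27.0848 ⇒ V=27.0848 continue  boundary S*=-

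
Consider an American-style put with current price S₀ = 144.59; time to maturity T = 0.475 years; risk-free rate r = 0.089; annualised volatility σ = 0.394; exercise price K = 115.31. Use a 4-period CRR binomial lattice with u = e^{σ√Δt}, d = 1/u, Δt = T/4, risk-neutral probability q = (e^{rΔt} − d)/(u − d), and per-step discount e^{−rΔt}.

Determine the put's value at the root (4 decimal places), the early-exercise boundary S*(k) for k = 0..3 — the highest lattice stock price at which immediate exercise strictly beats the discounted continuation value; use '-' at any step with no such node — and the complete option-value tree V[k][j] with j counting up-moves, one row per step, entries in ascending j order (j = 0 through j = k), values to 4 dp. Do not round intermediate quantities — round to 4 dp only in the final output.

params: Δt=0.11875 u=1.14542 d=0.87304 q=0.50512 e^(-rΔt)=0.98949
t_4 payoffs: 31.3105 5.1034 0.0000 0.0000 0.0000
t_3: node(3,0) S=96.2148 payoff=19.0952 vs cont=17.8829 → 19.0952 [stop]  node(3,1) S=126.2330 payoff=0.0000 vs cont=2.4991 → 2.4991 [wait]  node(3,2) S=165.6165 payoff=0.0000 vs cont=0.0000 → 0.0000 [wait]  node(3,3) S=217.2874 payoff=0.0000 vs cont=0.0000 → 0.0000 [wait]  ⇒ S*(3)=96.2148
t_2: node(2,0) S=110.2066 payoff=5.1034 vs cont=10.5996 → 10.5996 [wait]  node(2,1) S=144.5900 payoff=0.0000 vs cont=1.2237 → 1.2237 [wait]  node(2,2) S=189.7008 payoff=0.0000 vs cont=0.0000 → 0.0000 [wait]  ⇒ S*(2)=-
t_1: node(1,0) S=126.2330 payoff=0.0000 vs cont=5.8021 → 5.8021 [wait]  node(1,1) S=165.6165 payoff=0.0000 vs cont=0.5992 → 0.5992 [wait]  ⇒ S*(1)=-
t_0: node(0,0) S=144.5900 payoff=0.0000 vs cont=3.1407 → 3.1407 [wait]  ⇒ S*(0)=-

price = 3.1407
boundary = - - - 96.2148
tree:
3.1407
5.8021 0.5992
10.5996 1.2237 0.0000
19.0952 2.4991 0.0000 0.0000
31.3105 5.1034 0.0000 0.0000 0.0000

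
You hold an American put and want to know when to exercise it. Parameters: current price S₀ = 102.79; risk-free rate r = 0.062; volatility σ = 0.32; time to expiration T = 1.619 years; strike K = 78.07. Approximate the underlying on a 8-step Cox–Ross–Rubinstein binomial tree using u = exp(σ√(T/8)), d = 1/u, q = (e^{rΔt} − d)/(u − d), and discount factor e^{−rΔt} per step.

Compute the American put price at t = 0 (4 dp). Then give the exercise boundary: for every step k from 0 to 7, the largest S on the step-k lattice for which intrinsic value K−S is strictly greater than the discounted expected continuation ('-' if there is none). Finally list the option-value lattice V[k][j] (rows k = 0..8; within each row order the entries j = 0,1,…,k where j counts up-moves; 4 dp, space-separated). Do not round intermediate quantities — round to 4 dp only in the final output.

price = 3.4338
boundary = - - - - 57.7929 50.0444 57.7929 66.7411
tree:
3.4338
5.5962 1.4229
8.8922 2.5403 0.3751
13.6939 4.4587 0.7439 0.0270
20.2771 7.6529 1.4731 0.0556 0.0000
28.0256 12.7394 2.9126 0.1143 0.0000 0.0000
34.7353 20.2771 5.7494 0.2351 0.0000 0.0000 0.0000
40.5453 28.0256 11.3289 0.4837 0.0000 0.0000 0.0000 0.0000
45.5764 34.7353 20.2771 0.9952 0.0000 0.0000 0.0000 0.0000 0.0000

Δt=0.20237  u=1.15483  d=0.86593  q=0.50778  discount=0.98753
step 8 (expiry): payoffs max(K−S,0) = 45.5764 34.7353 20.2771 0.9952 0.0000 0.0000 0.0000 0.0000 0.0000
step 7: (k=7,j=0): S=37.5247, (K−S)⁺=40.5453, hold=39.5719 ⇒ V=40.5453 exercise | (k=7,j=1): S=50.0444, (K−S)⁺=28.0256, hold=27.0522 ⇒ V=28.0256 exercise | (k=7,j=2): S=66.7411, (K−S)⁺=11.3289, hold=10.3554 ⇒ V=11.3289 exercise | (k=7,j=3): S=89.0086, (K−S)⁺=0.0000, hold=0.4837 ⇒ V=0.4837 continue | (k=7,j=4): S=118.7053, (K−S)⁺=0.0000, hold=0.0000 ⇒ V=0.0000 continue | (k=7,j=5): S=158.3099, (K−S)⁺=0.0000, hold=0.0000 ⇒ V=0.0000 continue | (k=7,j=6): S=211.1283, (K−S)⁺=0.0000, hold=0.0000 ⇒ V=0.0000 continue | (k=7,j=7): S=281.5688, (K−S)⁺=0.0000, hold=0.0000 ⇒ V=0.0000 continue  boundary S*=66.7411
step 6: (k=6,j=0): S=43.3347, (K−S)⁺=34.7353, hold=33.7618 ⇒ V=34.7353 exercise | (k=6,j=1): S=57.7929, (K−S)⁺=20.2771, hold=19.3037 ⇒ V=20.2771 exercise | (k=6,j=2): S=77.0748, (K−S)⁺=0.9952, hold=5.7494 ⇒ V=5.7494 continue | (k=6,j=3): S=102.7900, (K−S)⁺=0.0000, hold=0.2351 ⇒ V=0.2351 continue | (k=6,j=4): S=137.0847, (K−S)⁺=0.0000, hold=0.0000 ⇒ V=0.0000 continue | (k=6,j=5): S=182.8215, (K−S)⁺=0.0000, hold=0.0000 ⇒ V=0.0000 continue | (k=6,j=6): S=243.8178, (K−S)⁺=0.0000, hold=0.0000 ⇒ V=0.0000 continue  boundary S*=57.7929
step 5: (k=5,j=0): S=50.0444, (K−S)⁺=28.0256, hold=27.0522 ⇒ V=28.0256 exercise | (k=5,j=1): S=66.7411, (K−S)⁺=11.3289, hold=12.7394 ⇒ V=12.7394 continue | (k=5,j=2): S=89.0086, (K−S)⁺=0.0000, hold=2.9126 ⇒ V=2.9126 continue | (k=5,j=3): S=118.7053, (K−S)⁺=0.0000, hold=0.1143 ⇒ V=0.1143 continue | (k=5,j=4): S=158.3099, (K−S)⁺=0.0000, hold=0.0000 ⇒ V=0.0000 continue | (k=5,j=5): S=211.1283, (K−S)⁺=0.0000, hold=0.0000 ⇒ V=0.0000 continue  boundary S*=50.0444
step 4: (k=4,j=0): S=57.7929, (K−S)⁺=20.2771, hold=20.0110 ⇒ V=20.2771 exercise | (k=4,j=1): S=77.0748, (K−S)⁺=0.9952, hold=7.6529 ⇒ V=7.6529 continue | (k=4,j=2): S=102.7900, (K−S)⁺=0.0000, hold=1.4731 ⇒ V=1.4731 continue | (k=4,j=3): S=137.0847, (K−S)⁺=0.0000, hold=0.0556 ⇒ V=0.0556 continue | (k=4,j=4): S=182.8215, (K−S)⁺=0.0000, hold=0.0000 ⇒ V=0.0000 continue  boundary S*=57.7929
step 3: (k=3,j=0): S=66.7411, (K−S)⁺=11.3289, hold=13.6939 ⇒ V=13.6939 continue | (k=3,j=1): S=89.0086, (K−S)⁺=0.0000, hold=4.4587 ⇒ V=4.4587 continue | (k=3,j=2): S=118.7053, (K−S)⁺=0.0000, hold=0.7439 ⇒ V=0.7439 continue | (k=3,j=3): S=158.3099, (K−S)⁺=0.0000, hold=0.0270 ⇒ V=0.0270 continue  boundary S*=-
step 2: (k=2,j=0): S=77.0748, (K−S)⁺=0.9952, hold=8.8922 ⇒ V=8.8922 continue | (k=2,j=1): S=102.7900, (K−S)⁺=0.0000, hold=2.5403 ⇒ V=2.5403 continue | (k=2,j=2): S=137.0847, (K−S)⁺=0.0000, hold=0.3751 ⇒ V=0.3751 continue  boundary S*=-
step 1: (k=1,j=0): S=89.0086, (K−S)⁺=0.0000, hold=5.5962 ⇒ V=5.5962 continue | (k=1,j=1): S=118.7053, (K−S)⁺=0.0000, hold=1.4229 ⇒ V=1.4229 continue  boundary S*=-
step 0: (k=0,j=0): S=102.7900, (K−S)⁺=0.0000, hold=3.4338 ⇒ V=3.4338 continue  boundary S*=-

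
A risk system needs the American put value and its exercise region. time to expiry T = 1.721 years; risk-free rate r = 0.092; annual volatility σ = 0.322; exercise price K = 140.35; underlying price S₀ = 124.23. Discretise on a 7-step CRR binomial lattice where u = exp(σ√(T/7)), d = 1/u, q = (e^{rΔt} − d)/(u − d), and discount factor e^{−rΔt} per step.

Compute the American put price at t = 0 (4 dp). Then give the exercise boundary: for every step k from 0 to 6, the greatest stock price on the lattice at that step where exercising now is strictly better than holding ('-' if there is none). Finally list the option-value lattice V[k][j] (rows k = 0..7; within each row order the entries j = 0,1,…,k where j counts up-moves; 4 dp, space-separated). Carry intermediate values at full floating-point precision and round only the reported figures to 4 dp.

price = 22.4091
boundary = - 105.8978 90.2708 105.8978 90.2708 105.8978 124.2300
tree:
22.4091
34.4522 12.7584
50.0792 21.3612 5.7246
63.4002 34.4522 10.7416 1.5488
74.7554 50.0792 19.6161 3.3816 0.0000
84.4350 63.4002 34.4522 7.3832 0.0000 0.0000
92.6862 74.7554 50.0792 16.1200 0.0000 0.0000 0.0000
99.7198 84.4350 63.4002 34.4522 0.0000 0.0000 0.0000 0.0000

Δt=0.24586  u=1.17311  d=0.85243  q=0.53151  discount=0.97764
step 7 (expiry): payoffs max(K−S,0) = 99.7198 84.4350 63.4002 34.4522 0.0000 0.0000 0.0000 0.0000
step 6: (k=6,j=0): S=47.6638, (K−S)⁺=92.6862, hold=89.5473 ⇒ V=92.6862 exercise | (k=6,j=1): S=65.5946, (K−S)⁺=74.7554, hold=71.6165 ⇒ V=74.7554 exercise | (k=6,j=2): S=90.2708, (K−S)⁺=50.0792, hold=46.9403 ⇒ V=50.0792 exercise | (k=6,j=3): S=124.2300, (K−S)⁺=16.1200, hold=15.7796 ⇒ V=16.1200 exercise | (k=6,j=4): S=170.9644, (K−S)⁺=0.0000, hold=0.0000 ⇒ V=0.0000 continue | (k=6,j=5): S=235.2800, (K−S)⁺=0.0000, hold=0.0000 ⇒ V=0.0000 continue | (k=6,j=6): S=323.7907, (K−S)⁺=0.0000, hold=0.0000 ⇒ V=0.0000 continue  boundary S*=124.2300
step 5: (k=5,j=0): S=55.9150, (K−S)⁺=84.4350, hold=81.2961 ⇒ V=84.4350 exercise | (k=5,j=1): S=76.9498, (K−S)⁺=63.4002, hold=60.2613 ⇒ V=63.4002 exercise | (k=5,j=2): S=105.8978, (K−S)⁺=34.4522, hold=31.3133 ⇒ V=34.4522 exercise | (k=5,j=3): S=145.7358, (K−S)⁺=0.0000, hold=7.3832 ⇒ V=7.3832 continue | (k=5,j=4): S=200.5605, (K−S)⁺=0.0000, hold=0.0000 ⇒ V=0.0000 continue | (k=5,j=5): S=276.0099, (K−S)⁺=0.0000, hold=0.0000 ⇒ V=0.0000 continue  boundary S*=105.8978
step 4: (k=4,j=0): S=65.5946, (K−S)⁺=74.7554, hold=71.6165 ⇒ V=74.7554 exercise | (k=4,j=1): S=90.2708, (K−S)⁺=50.0792, hold=46.9403 ⇒ V=50.0792 exercise | (k=4,j=2): S=124.2300, (K−S)⁺=16.1200, hold=19.6161 ⇒ V=19.6161 continue | (k=4,j=3): S=170.9644, (K−S)⁺=0.0000, hold=3.3816 ⇒ V=3.3816 continue | (k=4,j=4): S=235.2800, (K−S)⁺=0.0000, hold=0.0000 ⇒ V=0.0000 continue  boundary S*=90.2708
step 3: (k=3,j=0): S=76.9498, (K−S)⁺=63.4002, hold=60.2613 ⇒ V=63.4002 exercise | (k=3,j=1): S=105.8978, (K−S)⁺=34.4522, hold=33.1299 ⇒ V=34.4522 exercise | (k=3,j=2): S=145.7358, (K−S)⁺=0.0000, hold=10.7416 ⇒ V=10.7416 continue | (k=3,j=3): S=200.5605, (K−S)⁺=0.0000, hold=1.5488 ⇒ V=1.5488 continue  boundary S*=105.8978
step 2: (k=2,j=0): S=90.2708, (K−S)⁺=50.0792, hold=46.9403 ⇒ V=50.0792 exercise | (k=2,j=1): S=124.2300, (K−S)⁺=16.1200, hold=21.3612 ⇒ V=21.3612 continue | (k=2,j=2): S=170.9644, (K−S)⁺=0.0000, hold=5.7246 ⇒ V=5.7246 continue  boundary S*=90.2708
step 1: (k=1,j=0): S=105.8978, (K−S)⁺=34.4522, hold=34.0367 ⇒ V=34.4522 exercise | (k=1,j=1): S=145.7358, (K−S)⁺=0.0000, hold=12.7584 ⇒ V=12.7584 continue  boundary S*=105.8978
step 0: (k=0,j=0): S=124.2300, (K−S)⁺=16.1200, hold=22.4091 ⇒ V=22.4091 continue  boundary S*=-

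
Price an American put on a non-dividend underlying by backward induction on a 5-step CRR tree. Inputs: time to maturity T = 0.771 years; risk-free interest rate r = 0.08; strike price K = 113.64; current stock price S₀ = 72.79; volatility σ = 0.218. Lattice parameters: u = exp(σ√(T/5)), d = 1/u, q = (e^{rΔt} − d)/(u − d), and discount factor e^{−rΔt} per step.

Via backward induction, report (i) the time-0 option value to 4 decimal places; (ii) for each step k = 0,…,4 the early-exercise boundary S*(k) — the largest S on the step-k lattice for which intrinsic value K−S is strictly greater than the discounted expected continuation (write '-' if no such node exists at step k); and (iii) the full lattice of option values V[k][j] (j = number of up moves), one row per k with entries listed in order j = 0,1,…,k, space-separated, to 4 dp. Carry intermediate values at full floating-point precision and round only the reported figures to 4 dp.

price = 40.8500
boundary = 72.7900 79.2957 86.3828 94.1033 102.5139
tree:
40.8500
46.8219 34.3443
52.3039 40.8500 27.2572
57.3361 46.8219 34.3443 19.5367
61.9554 52.3039 40.8500 27.2572 11.1261
66.1958 57.3361 46.8219 34.3443 19.5367 1.9639

Δt=0.15420  u=1.08938  d=0.91796  q=0.55102  discount=0.98774
step 5 (expiry): payoffs max(K−S,0) = 66.1958 57.3361 46.8219 34.3443 19.5367 1.9639
step 4: (k=4,j=0): S=51.6846, (K−S)⁺=61.9554, hold=60.5622 ⇒ V=61.9554 exercise | (k=4,j=1): S=61.3361, (K−S)⁺=52.3039, hold=50.9106 ⇒ V=52.3039 exercise | (k=4,j=2): S=72.7900, (K−S)⁺=40.8500, hold=39.4567 ⇒ V=40.8500 exercise | (k=4,j=3): S=86.3828, (K−S)⁺=27.2572, hold=25.8640 ⇒ V=27.2572 exercise | (k=4,j=4): S=102.5139, (K−S)⁺=11.1261, hold=9.7329 ⇒ V=11.1261 exercise  boundary S*=102.5139
step 3: (k=3,j=0): S=56.3039, (K−S)⁺=57.3361, hold=55.9428 ⇒ V=57.3361 exercise | (k=3,j=1): S=66.8181, (K−S)⁺=46.8219, hold=45.4287 ⇒ V=46.8219 exercise | (k=3,j=2): S=79.2957, (K−S)⁺=34.3443, hold=32.9511 ⇒ V=34.3443 exercise | (k=3,j=3): S=94.1033, (K−S)⁺=19.5367, hold=18.1434 ⇒ V=19.5367 exercise  boundary S*=94.1033
step 2: (k=2,j=0): S=61.3361, (K−S)⁺=52.3039, hold=50.9106 ⇒ V=52.3039 exercise | (k=2,j=1): S=72.7900, (K−S)⁺=40.8500, hold=39.4567 ⇒ V=40.8500 exercise | (k=2,j=2): S=86.3828, (K−S)⁺=27.2572, hold=25.8640 ⇒ V=27.2572 exercise  boundary S*=86.3828
step 1: (k=1,j=0): S=66.8181, (K−S)⁺=46.8219, hold=45.4287 ⇒ V=46.8219 exercise | (k=1,j=1): S=79.2957, (K−S)⁺=34.3443, hold=32.9511 ⇒ V=34.3443 exercise  boundary S*=79.2957
step 0: (k=0,j=0): S=72.7900, (K−S)⁺=40.8500, hold=39.4567 ⇒ V=40.8500 exercise  boundary S*=72.7900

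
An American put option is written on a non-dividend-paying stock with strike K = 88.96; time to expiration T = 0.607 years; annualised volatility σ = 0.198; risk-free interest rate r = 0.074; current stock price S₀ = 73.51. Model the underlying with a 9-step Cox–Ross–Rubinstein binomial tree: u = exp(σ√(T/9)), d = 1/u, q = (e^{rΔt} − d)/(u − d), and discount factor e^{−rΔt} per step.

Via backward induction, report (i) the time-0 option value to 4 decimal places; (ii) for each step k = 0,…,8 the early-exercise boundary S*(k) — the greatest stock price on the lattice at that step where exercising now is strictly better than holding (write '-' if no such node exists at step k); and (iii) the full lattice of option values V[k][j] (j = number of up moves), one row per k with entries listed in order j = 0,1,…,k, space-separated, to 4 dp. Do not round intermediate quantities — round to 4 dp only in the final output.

Δt=0.06744, u=1.05277, d=0.94988, q=0.53578, disc=e^(-rΔt)=0.99502
k=9 terminal: V=max(K-S,0) → 42.6835 37.6710 32.1156 25.9585 19.1344 11.5712 3.1888 0.0000 0.0000 0.0000
k=8: j=0 S=48.7183 intr=40.2417 cont=39.7988 V=40.2417[EX]; j=1 S=53.9953 intr=34.9647 cont=34.5218 V=34.9647[EX]; j=2 S=59.8438 intr=29.1162 cont=28.6733 V=29.1162[EX]; j=3 S=66.3259 intr=22.6341 cont=22.1912 V=22.6341[EX]; j=4 S=73.5100 intr=15.4500 cont=15.0071 V=15.4500[EX]; j=5 S=81.4723 intr=7.4877 cont=7.0448 V=7.4877[EX]; j=6 S=90.2970 intr=0.0000 cont=1.4729 V=1.4729[hold]; j=7 S=100.0776 intr=0.0000 cont=0.0000 V=0.0000[hold]; j=8 S=110.9176 intr=0.0000 cont=0.0000 V=0.0000[hold]  S*(8)=81.4723
k=7: j=0 S=51.2890 intr=37.6710 cont=37.2281 V=37.6710[EX]; j=1 S=56.8444 intr=32.1156 cont=31.6727 V=32.1156[EX]; j=2 S=63.0015 intr=25.9585 cont=25.5156 V=25.9585[EX]; j=3 S=69.8256 intr=19.1344 cont=18.6915 V=19.1344[EX]; j=4 S=77.3888 intr=11.5712 cont=11.1283 V=11.5712[EX]; j=5 S=85.7712 intr=3.1888 cont=4.2439 V=4.2439[hold]; j=6 S=95.0616 intr=0.0000 cont=0.6804 V=0.6804[hold]; j=7 S=105.3583 intr=0.0000 cont=0.0000 V=0.0000[hold]  S*(7)=77.3888
k=6: j=0 S=53.9953 intr=34.9647 cont=34.5218 V=34.9647[EX]; j=1 S=59.8438 intr=29.1162 cont=28.6733 V=29.1162[EX]; j=2 S=66.3259 intr=22.6341 cont=22.1912 V=22.6341[EX]; j=3 S=73.5100 intr=15.4500 cont=15.0071 V=15.4500[EX]; j=4 S=81.4723 intr=7.4877 cont=7.6073 V=7.6073[hold]; j=5 S=90.2970 intr=0.0000 cont=2.3230 V=2.3230[hold]; j=6 S=100.0776 intr=0.0000 cont=0.3143 V=0.3143[hold]  S*(6)=73.5100
k=5: j=0 S=56.8444 intr=32.1156 cont=31.6727 V=32.1156[EX]; j=1 S=63.0015 intr=25.9585 cont=25.5156 V=25.9585[EX]; j=2 S=69.8256 intr=19.1344 cont=18.6915 V=19.1344[EX]; j=3 S=77.3888 intr=11.5712 cont=11.1921 V=11.5712[EX]; j=4 S=85.7712 intr=3.1888 cont=4.7523 V=4.7523[hold]; j=5 S=95.0616 intr=0.0000 cont=1.2406 V=1.2406[hold]  S*(5)=77.3888
k=4: j=0 S=59.8438 intr=29.1162 cont=28.6733 V=29.1162[EX]; j=1 S=66.3259 intr=22.6341 cont=22.1912 V=22.6341[EX]; j=2 S=73.5100 intr=15.4500 cont=15.0071 V=15.4500[EX]; j=3 S=81.4723 intr=7.4877 cont=7.8784 V=7.8784[hold]; j=4 S=90.2970 intr=0.0000 cont=2.8565 V=2.8565[hold]  S*(4)=73.5100
k=3: j=0 S=63.0015 intr=25.9585 cont=25.5156 V=25.9585[EX]; j=1 S=69.8256 intr=19.1344 cont=18.6915 V=19.1344[EX]; j=2 S=77.3888 intr=11.5712 cont=11.3366 V=11.5712[EX]; j=3 S=85.7712 intr=3.1888 cont=5.1620 V=5.1620[hold]  S*(3)=77.3888
k=2: j=0 S=66.3259 intr=22.6341 cont=22.1912 V=22.6341[EX]; j=1 S=73.5100 intr=15.4500 cont=15.0071 V=15.4500[EX]; j=2 S=81.4723 intr=7.4877 cont=8.0968 V=8.0968[hold]  S*(2)=73.5100
k=1: j=0 S=69.8256 intr=19.1344 cont=18.6915 V=19.1344[EX]; j=1 S=77.3888 intr=11.5712 cont=11.4530 V=11.5712[EX]  S*(1)=77.3888
k=0: j=0 S=73.5100 intr=15.4500 cont=15.0071 V=15.4500[EX]  S*(0)=73.5100

price = 15.4500
boundary = 73.5100 77.3888 73.5100 77.3888 73.5100 77.3888 73.5100 77.3888 81.4723
tree:
15.4500
19.1344 11.5712
22.6341 15.4500 8.0968
25.9585 19.1344 11.5712 5.1620
29.1162 22.6341 15.4500 7.8784 2.8565
32.1156 25.9585 19.1344 11.5712 4.7523 1.2406
34.9647 29.1162 22.6341 15.4500 7.6073 2.3230 0.3143
37.6710 32.1156 25.9585 19.1344 11.5712 4.2439 0.6804 0.0000
40.2417 34.9647 29.1162 22.6341 15.4500 7.4877 1.4729 0.0000 0.0000
42.6835 37.6710 32.1156 25.9585 19.1344 11.5712 3.1888 0.0000 0.0000 0.0000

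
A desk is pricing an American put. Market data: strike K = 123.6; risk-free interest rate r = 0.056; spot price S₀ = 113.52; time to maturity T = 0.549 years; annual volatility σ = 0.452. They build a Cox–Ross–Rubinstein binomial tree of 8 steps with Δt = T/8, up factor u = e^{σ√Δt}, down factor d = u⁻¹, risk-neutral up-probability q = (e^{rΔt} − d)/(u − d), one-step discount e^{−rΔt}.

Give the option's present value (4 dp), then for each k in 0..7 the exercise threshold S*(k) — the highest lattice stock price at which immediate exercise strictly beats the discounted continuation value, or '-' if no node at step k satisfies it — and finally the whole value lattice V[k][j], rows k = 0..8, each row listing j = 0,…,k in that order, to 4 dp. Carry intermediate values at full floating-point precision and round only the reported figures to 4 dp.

price = 19.8488
boundary = - - - 79.5795 70.6931 79.5795 89.5828 100.8437
tree:
19.8488
26.7278 12.7495
34.8895 18.3298 6.9641
44.0205 25.5338 10.8757 2.8929
52.9069 34.2665 16.5241 5.0036 0.6893
60.8009 44.0205 24.2485 8.5067 1.3480 0.0000
67.8134 52.9069 34.0172 14.1360 2.6360 0.0000 0.0000
74.0429 60.8009 44.0205 22.7563 5.1547 0.0000 0.0000 0.0000
79.5767 67.8134 52.9069 34.0172 10.0800 0.0000 0.0000 0.0000 0.0000

Δt=0.06863  u=1.12570  d=0.88833  q=0.48665  discount=0.99616
step 8 (expiry): payoffs max(K−S,0) = 79.5767 67.8134 52.9069 34.0172 10.0800 0.0000 0.0000 0.0000 0.0000
step 7: (k=7,j=0): S=49.5571, (K−S)⁺=74.0429, hold=73.5688 ⇒ V=74.0429 exercise | (k=7,j=1): S=62.7991, (K−S)⁺=60.8009, hold=60.3268 ⇒ V=60.8009 exercise | (k=7,j=2): S=79.5795, (K−S)⁺=44.0205, hold=43.5464 ⇒ V=44.0205 exercise | (k=7,j=3): S=100.8437, (K−S)⁺=22.7563, hold=22.2823 ⇒ V=22.7563 exercise | (k=7,j=4): S=127.7898, (K−S)⁺=0.0000, hold=5.1547 ⇒ V=5.1547 continue | (k=7,j=5): S=161.9361, (K−S)⁺=0.0000, hold=0.0000 ⇒ V=0.0000 continue | (k=7,j=6): S=205.2066, (K−S)⁺=0.0000, hold=0.0000 ⇒ V=0.0000 continue | (k=7,j=7): S=260.0392, (K−S)⁺=0.0000, hold=0.0000 ⇒ V=0.0000 continue  boundary S*=100.8437
step 6: (k=6,j=0): S=55.7866, (K−S)⁺=67.8134, hold=67.3393 ⇒ V=67.8134 exercise | (k=6,j=1): S=70.6931, (K−S)⁺=52.9069, hold=52.4328 ⇒ V=52.9069 exercise | (k=6,j=2): S=89.5828, (K−S)⁺=34.0172, hold=33.5431 ⇒ V=34.0172 exercise | (k=6,j=3): S=113.5200, (K−S)⁺=10.0800, hold=14.1360 ⇒ V=14.1360 continue | (k=6,j=4): S=143.8533, (K−S)⁺=0.0000, hold=2.6360 ⇒ V=2.6360 continue | (k=6,j=5): S=182.2919, (K−S)⁺=0.0000, hold=0.0000 ⇒ V=0.0000 continue | (k=6,j=6): S=231.0016, (K−S)⁺=0.0000, hold=0.0000 ⇒ V=0.0000 continue  boundary S*=89.5828
step 5: (k=5,j=0): S=62.7991, (K−S)⁺=60.8009, hold=60.3268 ⇒ V=60.8009 exercise | (k=5,j=1): S=79.5795, (K−S)⁺=44.0205, hold=43.5464 ⇒ V=44.0205 exercise | (k=5,j=2): S=100.8437, (K−S)⁺=22.7563, hold=24.2485 ⇒ V=24.2485 continue | (k=5,j=3): S=127.7898, (K−S)⁺=0.0000, hold=8.5067 ⇒ V=8.5067 continue | (k=5,j=4): S=161.9361, (K−S)⁺=0.0000, hold=1.3480 ⇒ V=1.3480 continue | (k=5,j=5): S=205.2066, (K−S)⁺=0.0000, hold=0.0000 ⇒ V=0.0000 continue  boundary S*=79.5795
step 4: (k=4,j=0): S=70.6931, (K−S)⁺=52.9069, hold=52.4328 ⇒ V=52.9069 exercise | (k=4,j=1): S=89.5828, (K−S)⁺=34.0172, hold=34.2665 ⇒ V=34.2665 continue | (k=4,j=2): S=113.5200, (K−S)⁺=10.0800, hold=16.5241 ⇒ V=16.5241 continue | (k=4,j=3): S=143.8533, (K−S)⁺=0.0000, hold=5.0036 ⇒ V=5.0036 continue | (k=4,j=4): S=182.2919, (K−S)⁺=0.0000, hold=0.6893 ⇒ V=0.6893 continue  boundary S*=70.6931
step 3: (k=3,j=0): S=79.5795, (K−S)⁺=44.0205, hold=43.6673 ⇒ V=44.0205 exercise | (k=3,j=1): S=100.8437, (K−S)⁺=22.7563, hold=25.5338 ⇒ V=25.5338 continue | (k=3,j=2): S=127.7898, (K−S)⁺=0.0000, hold=10.8757 ⇒ V=10.8757 continue | (k=3,j=3): S=161.9361, (K−S)⁺=0.0000, hold=2.8929 ⇒ V=2.8929 continue  boundary S*=79.5795
step 2: (k=2,j=0): S=89.5828, (K−S)⁺=34.0172, hold=34.8895 ⇒ V=34.8895 continue | (k=2,j=1): S=113.5200, (K−S)⁺=10.0800, hold=18.3298 ⇒ V=18.3298 continue | (k=2,j=2): S=143.8533, (K−S)⁺=0.0000, hold=6.9641 ⇒ V=6.9641 continue  boundary S*=-
step 1: (k=1,j=0): S=100.8437, (K−S)⁺=22.7563, hold=26.7278 ⇒ V=26.7278 continue | (k=1,j=1): S=127.7898, (K−S)⁺=0.0000, hold=12.7495 ⇒ V=12.7495 continue  boundary S*=-
step 0: (k=0,j=0): S=113.5200, (K−S)⁺=10.0800, hold=19.8488 ⇒ V=19.8488 continue  boundary S*=-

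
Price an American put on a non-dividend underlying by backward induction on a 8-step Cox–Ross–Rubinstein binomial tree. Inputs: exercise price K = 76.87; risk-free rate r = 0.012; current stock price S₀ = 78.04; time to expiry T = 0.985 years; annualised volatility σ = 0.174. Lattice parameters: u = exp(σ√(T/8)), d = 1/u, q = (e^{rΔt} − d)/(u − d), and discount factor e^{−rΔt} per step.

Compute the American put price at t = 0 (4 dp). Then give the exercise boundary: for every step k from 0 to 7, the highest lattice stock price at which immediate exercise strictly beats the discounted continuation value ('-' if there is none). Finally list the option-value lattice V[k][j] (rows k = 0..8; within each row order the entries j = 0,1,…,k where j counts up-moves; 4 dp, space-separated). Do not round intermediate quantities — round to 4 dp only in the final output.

Δt=0.12312, u=1.06296, d=0.94077, q=0.49684, disc=e^(-rΔt)=0.99852
k=8 terminal: V=max(K-S,0) → 28.9861 22.7670 15.7401 7.8006 0.0000 0.0000 0.0000 0.0000 0.0000
k=7: j=0 S=50.8986 intr=25.9714 cont=25.8579 V=25.9714[EX]; j=1 S=57.5092 intr=19.3608 cont=19.2473 V=19.3608[EX]; j=2 S=64.9785 intr=11.8915 cont=11.7780 V=11.8915[EX]; j=3 S=73.4178 intr=3.4522 cont=3.9192 V=3.9192[hold]; j=4 S=82.9532 intr=0.0000 cont=0.0000 V=0.0000[hold]; j=5 S=93.7271 intr=0.0000 cont=0.0000 V=0.0000[hold]; j=6 S=105.9002 intr=0.0000 cont=0.0000 V=0.0000[hold]; j=7 S=119.6544 intr=0.0000 cont=0.0000 V=0.0000[hold]  S*(7)=64.9785
k=6: j=0 S=54.1030 intr=22.7670 cont=22.6535 V=22.7670[EX]; j=1 S=61.1299 intr=15.7401 cont=15.6266 V=15.7401[EX]; j=2 S=69.0694 intr=7.8006 cont=7.9188 V=7.9188[hold]; j=3 S=78.0400 intr=0.0000 cont=1.9690 V=1.9690[hold]; j=4 S=88.1757 intr=0.0000 cont=0.0000 V=0.0000[hold]; j=5 S=99.6279 intr=0.0000 cont=0.0000 V=0.0000[hold]; j=6 S=112.5674 intr=0.0000 cont=0.0000 V=0.0000[hold]  S*(6)=61.1299
k=5: j=0 S=57.5092 intr=19.3608 cont=19.2473 V=19.3608[EX]; j=1 S=64.9785 intr=11.8915 cont=11.8367 V=11.8915[EX]; j=2 S=73.4178 intr=3.4522 cont=4.9554 V=4.9554[hold]; j=3 S=82.9532 intr=0.0000 cont=0.9893 V=0.9893[hold]; j=4 S=93.7271 intr=0.0000 cont=0.0000 V=0.0000[hold]; j=5 S=105.9002 intr=0.0000 cont=0.0000 V=0.0000[hold]  S*(5)=64.9785
k=4: j=0 S=61.1299 intr=15.7401 cont=15.6266 V=15.7401[EX]; j=1 S=69.0694 intr=7.8006 cont=8.4329 V=8.4329[hold]; j=2 S=78.0400 intr=0.0000 cont=2.9805 V=2.9805[hold]; j=3 S=88.1757 intr=0.0000 cont=0.4970 V=0.4970[hold]; j=4 S=99.6279 intr=0.0000 cont=0.0000 V=0.0000[hold]  S*(4)=61.1299
k=3: j=0 S=64.9785 intr=11.8915 cont=12.0917 V=12.0917[hold]; j=1 S=73.4178 intr=3.4522 cont=5.7154 V=5.7154[hold]; j=2 S=82.9532 intr=0.0000 cont=1.7440 V=1.7440[hold]; j=3 S=93.7271 intr=0.0000 cont=0.2497 V=0.2497[hold]  S*(3)=-
k=2: j=0 S=69.0694 intr=7.8006 cont=8.9105 V=8.9105[hold]; j=1 S=78.0400 intr=0.0000 cont=3.7367 V=3.7367[hold]; j=2 S=88.1757 intr=0.0000 cont=1.0001 V=1.0001[hold]  S*(2)=-
k=1: j=0 S=73.4178 intr=3.4522 cont=6.3306 V=6.3306[hold]; j=1 S=82.9532 intr=0.0000 cont=2.3736 V=2.3736[hold]  S*(1)=-
k=0: j=0 S=78.0400 intr=0.0000 cont=4.3581 V=4.3581[hold]  S*(0)=-

price = 4.3581
boundary = - - - - 61.1299 64.9785 61.1299 64.9785
tree:
4.3581
6.3306 2.3736
8.9105 3.7367 1.0001
12.0917 5.7154 1.7440 0.2497
15.7401 8.4329 2.9805 0.4970 0.0000
19.3608 11.8915 4.9554 0.9893 0.0000 0.0000
22.7670 15.7401 7.9188 1.9690 0.0000 0.0000 0.0000
25.9714 19.3608 11.8915 3.9192 0.0000 0.0000 0.0000 0.0000
28.9861 22.7670 15.7401 7.8006 0.0000 0.0000 0.0000 0.0000 0.0000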